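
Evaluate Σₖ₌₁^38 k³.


n(n+1)/2 = 38×39/2 = 741
Σk³ = 741² = 549081

Σk³ = 549081


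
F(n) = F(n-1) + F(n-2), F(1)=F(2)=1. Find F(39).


Fibonacci sequence: 1, 1, 2, 3, 5, 8, 13, 21, 34, 55, 89, ...
F(39) = 63245986

F(39) = 63245986


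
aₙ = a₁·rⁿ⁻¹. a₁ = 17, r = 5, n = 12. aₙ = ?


aₙ = a₁·r^(n-1)
= 17×5^11
= 17×48828125
= 830078125

a_12 = 830078125


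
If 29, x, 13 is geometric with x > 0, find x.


GM = √(29×13) = √377 = 19.4165

GM = 19.4165


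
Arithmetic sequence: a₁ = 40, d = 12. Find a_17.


aₙ = a₁ + (n-1)d
= 40 + (17-1)×12
= 40 + 192
= 232

a_17 = 232


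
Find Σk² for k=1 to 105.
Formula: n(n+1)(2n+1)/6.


n = 105
n(n+1)(2n+1)/6 = 105×106×211/6
= 2348430/6 = 391405

Σk² = 391405


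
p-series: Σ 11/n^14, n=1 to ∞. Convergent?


p-series test: Σ c/n^p converges if p > 1, diverges if p ≤ 1 (constant c > 0 doesn't affect convergence).
p = 14
14 > 1 → CONVERGES

Converges (p = 14 > 1)


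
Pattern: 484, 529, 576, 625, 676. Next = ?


Pattern: perfect squares: n²
Terms: 484, 529, 576, 625, 676
Next term = 729

Next term = 729


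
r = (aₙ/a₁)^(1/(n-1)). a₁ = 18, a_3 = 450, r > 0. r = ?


r^(n-1) = aₙ/a₁
r^2 = 450/18 = 25
r = 25^(1/2)
= ±5; taking r > 0 gives r = 5

r = 5


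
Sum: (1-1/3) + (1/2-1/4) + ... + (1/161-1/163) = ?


Telescoping with gap 2: two head and two tail terms survive.
= (1 + 1/2) - (1/162 + 1/163)
= 3/2 - 1/162 - 1/163 = 19642/13203

Sum = 19642/13203


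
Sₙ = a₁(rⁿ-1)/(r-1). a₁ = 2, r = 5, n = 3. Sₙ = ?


Sₙ = 2×(5^3 - 1)/(5 - 1)
= 2×(125 - 1)/4
= 2×124/4
= 62

S_3 = 62


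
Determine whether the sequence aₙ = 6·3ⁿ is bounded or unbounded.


aₙ = 6·3ⁿ → as n→∞, aₙ→∞ (since base 3 > 1)
No finite upper bound exists
The sequence is UNBOUNDED

Unbounded (aₙ → ∞ as n → ∞)


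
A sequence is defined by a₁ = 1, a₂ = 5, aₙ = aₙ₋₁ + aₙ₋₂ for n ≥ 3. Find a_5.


Computing iteratively: 1, 5, 6, 11, 17
a_5 = 17

a_5 = 17


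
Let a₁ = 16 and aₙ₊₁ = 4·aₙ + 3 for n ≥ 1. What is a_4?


Computing step by step:
a_1 = 16
a_2 = 67
a_3 = 271
a_4 = 1087


a_4 = 1087


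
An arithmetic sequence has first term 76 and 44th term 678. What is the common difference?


d = (aₙ - a₁)/(n-1)
= (678 - 76)/(44-1)
= 602/43 = 14

d = 14


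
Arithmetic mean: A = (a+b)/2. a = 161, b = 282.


AM = (161 + 282)/2 = 443/2 = 221.5

AM = 221.5


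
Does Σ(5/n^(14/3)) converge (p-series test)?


p-series test: Σ c/n^p converges if p > 1, diverges if p ≤ 1 (constant c > 0 doesn't affect convergence).
p = 14/3
14/3 > 1 → CONVERGES

Converges (p = 14/3 > 1)


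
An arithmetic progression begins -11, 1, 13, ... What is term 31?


aₙ = a₁ + (n-1)d
= -11 + (31-1)×12
= -11 + 360
= 349

a_31 = 349


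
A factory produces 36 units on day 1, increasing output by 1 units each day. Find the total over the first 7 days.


aₙ = 36 + (7-1)×1 = 42
Sₙ = n(a₁+aₙ)/2 = 7×(36+42)/2
= 7×78/2 = 273

S_7 = 273


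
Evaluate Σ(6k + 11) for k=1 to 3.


Σ(6k+11) = 6·Σk + 11·n
= 6·6 + 11·3
= 36 + 33 = 69

Σ = 69


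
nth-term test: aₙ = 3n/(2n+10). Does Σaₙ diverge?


lim(n→∞) 3n/(2n+10) = 3/2 = 3/2  (divide numerator and denominator by n)
lim aₙ = 3/2 ≠ 0 → series DIVERGES

Diverges (lim aₙ = 3/2 ≠ 0)


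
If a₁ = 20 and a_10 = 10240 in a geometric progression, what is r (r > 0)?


r^(n-1) = aₙ/a₁
r^9 = 10240/20 = 512
r = 512^(1/9)
= 2

r = 2


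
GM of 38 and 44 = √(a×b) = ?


GM = √(38×44) = √1672 = 40.8901

GM = 40.8901


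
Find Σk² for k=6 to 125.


Σₖ₌6^125 k² = Σₖ₌₁^125 k² − Σₖ₌₁^5 k²
= 125·126·251/6 − 5·6·11/6
= 658875 − 55 = 658820

Σk² = 658820


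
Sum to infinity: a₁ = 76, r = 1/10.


S∞ = a₁/(1-r) = 76/(1 - 1/10)
= 76/(9/10)
= 760/9

S∞ = 760/9


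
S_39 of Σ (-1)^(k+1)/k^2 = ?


S = 1 - 1/4 + 1/9 - 1/16 + 1/25 - 1/36 + 1/49 - 1/64 ± ...
= 0.8228
(Full series converges to +π²/12 ≈ +0.8225)

S_39 = 0.8228


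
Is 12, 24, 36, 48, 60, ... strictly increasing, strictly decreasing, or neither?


Differences: 12, 12, 12, 12
All differences > 0 → strictly INCREASING

Monotonically increasing


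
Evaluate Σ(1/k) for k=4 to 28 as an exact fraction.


Σₖ₌4^28 1/k = 1/4 + 1/5 + 1/6 + ... + 1/28
= 168163294703/80313433200
≈ 2.0938

Sum = 168163294703/80313433200 ≈ 2.0938


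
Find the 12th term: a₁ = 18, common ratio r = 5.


aₙ = a₁·r^(n-1)
= 18×5^11
= 18×48828125
= 878906250

a_12 = 878906250


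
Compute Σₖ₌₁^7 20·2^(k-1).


Sₙ = 20×(2^7 - 1)/(2 - 1)
= 20×(128 - 1)/1
= 20×127/1
= 2540

S_7 = 2540


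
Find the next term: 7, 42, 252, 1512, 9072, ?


Pattern: geometric (r=6)
Terms: 7, 42, 252, 1512, 9072
Next term = 54432

Next term = 54432


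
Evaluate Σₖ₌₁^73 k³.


n(n+1)/2 = 73×74/2 = 2701
Σk³ = 2701² = 7295401

Σk³ = 7295401


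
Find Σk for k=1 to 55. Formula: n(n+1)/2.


n(n+1)/2 = 55×56/2 = 3080/2 = 1540

Σk = 1540


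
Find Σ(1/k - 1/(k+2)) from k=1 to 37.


Telescoping with gap 2: two head and two tail terms survive.
= (1 + 1/2) - (1/38 + 1/39)
= 3/2 - 1/38 - 1/39 = 1073/741

Sum = 1073/741


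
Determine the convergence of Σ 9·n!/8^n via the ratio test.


aₙ = 9·n!/8^n
a_{n+1}/aₙ = (n+1)!/8^(n+1) × 8^n/n!  (constant 9 cancels)
= (n+1)/8
L = lim(n→∞) (n+1)/8 = ∞
L > 1 → series DIVERGES

Diverges (ratio test: L = ∞ > 1)


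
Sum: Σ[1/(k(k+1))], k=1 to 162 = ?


1/(k(k+1)) = 1/k - 1/(k+1) (partial fractions)
Telescoping: Σ = 1 - 1/163 = 162/163

Sum = 162/163


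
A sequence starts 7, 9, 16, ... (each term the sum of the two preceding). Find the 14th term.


Computing iteratively: 7, 9, 16, 25, 41, 66, 107, 173, 280, 453, 733, 1186, ...
a_14 = 3105

a_14 = 3105


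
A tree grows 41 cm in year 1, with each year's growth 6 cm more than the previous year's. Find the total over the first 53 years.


aₙ = 41 + (53-1)×6 = 353
Sₙ = n(a₁+aₙ)/2 = 53×(41+353)/2
= 53×394/2 = 10441

S_53 = 10441


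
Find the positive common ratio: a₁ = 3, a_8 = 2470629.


r^(n-1) = aₙ/a₁
r^7 = 2470629/3 = 823543
r = 823543^(1/7)
= 7

r = 7


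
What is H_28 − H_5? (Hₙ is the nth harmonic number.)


Σₖ₌6^28 1/k = 1/6 + 1/7 + 1/8 + ... + 1/28
= 132022249763/80313433200
≈ 1.6438

Sum = 132022249763/80313433200 ≈ 1.6438


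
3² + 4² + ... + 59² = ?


Σₖ₌3^59 k² = Σₖ₌₁^59 k² − Σₖ₌₁^2 k²
= 59·60·119/6 − 2·3·5/6
= 70210 − 5 = 70205

Σk² = 70205


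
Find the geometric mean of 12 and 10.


GM = √(12×10) = √120 = 10.9545

GM = 10.9545


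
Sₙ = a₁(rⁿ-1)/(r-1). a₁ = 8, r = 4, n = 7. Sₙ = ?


Sₙ = 8×(4^7 - 1)/(4 - 1)
= 8×(16384 - 1)/3
= 8×16383/3
= 43688

S_7 = 43688


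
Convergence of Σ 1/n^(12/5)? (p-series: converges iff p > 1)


p-series test: Σ c/n^p converges if p > 1, diverges if p ≤ 1 (constant c > 0 doesn't affect convergence).
p = 12/5
12/5 > 1 → CONVERGES

Converges (p = 12/5 > 1)


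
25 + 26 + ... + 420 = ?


Σₖ₌25^420 k = Σₖ₌₁^420 k − Σₖ₌₁^24 k
= 420·421/2 − 24·25/2
= 88410 − 300 = 88110

Σk = 88110


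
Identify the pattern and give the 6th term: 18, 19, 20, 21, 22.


Pattern: arithmetic (d=1)
Terms: 18, 19, 20, 21, 22
Next term = 23

Next term = 23


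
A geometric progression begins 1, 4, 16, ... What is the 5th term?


aₙ = a₁·r^(n-1)
= 1×4^4
= 1×256
= 256

a_5 = 256


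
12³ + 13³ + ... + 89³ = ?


Σₖ₌12^89 k³ = [89·90/2]² − [11·12/2]²
= 16040025 − 4356 = 16035669

Σk³ = 16035669


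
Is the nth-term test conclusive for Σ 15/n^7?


lim(n→∞) 15/n^7 = 0
lim aₙ = 0 → nth-term test is INCONCLUSIVE
(Need other tests; this is actually a convergent p-series with p=7 > 1)

Inconclusive (lim aₙ = 0; need another test)


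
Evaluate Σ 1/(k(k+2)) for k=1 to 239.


1/(k(k+2)) = (1/2)·(1/k - 1/(k+2)) (partial fractions)
Telescoping: Σ = (1/2)·(1 + 1/2 - 1/240 - 1/241) = 86279/115680

Sum = 86279/115680


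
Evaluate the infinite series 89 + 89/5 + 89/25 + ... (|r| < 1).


S∞ = a₁/(1-r) = 89/(1 - 1/5)
= 89/(4/5)
= 445/4

S∞ = 445/4


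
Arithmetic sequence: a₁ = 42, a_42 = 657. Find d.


d = (aₙ - a₁)/(n-1)
= (657 - 42)/(42-1)
= 615/41 = 15

d = 15


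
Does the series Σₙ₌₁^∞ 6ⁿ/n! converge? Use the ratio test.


aₙ = 6^n/n!
a_{n+1}/aₙ = 6^(n+1)/(n+1)! × n!/6^n
= 6/(n+1)
L = lim(n→∞) 6/(n+1) = 0
L < 1 → series CONVERGES

Converges (ratio test: L = 0 < 1)


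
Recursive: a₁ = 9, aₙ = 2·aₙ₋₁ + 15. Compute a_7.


Computing step by step:
a_1 = 9
a_2 = 33
a_3 = 81
a_4 = 177
a_5 = 369
a_6 = 753
a_7 = 1521


a_7 = 1521


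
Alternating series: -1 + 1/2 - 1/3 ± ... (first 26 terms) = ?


S = -1 + 1/2 - 1/3 + 1/4 - 1/5 + 1/6 - 1/7 + 1/8 ± ...
= -0.6743
(Full series converges to -ln(2) ≈ -0.6931)

S_26 = -0.6743


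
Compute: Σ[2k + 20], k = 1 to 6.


Σ(2k+20) = 2·Σk + 20·n
= 2·21 + 20·6
= 42 + 120 = 162

Σ = 162


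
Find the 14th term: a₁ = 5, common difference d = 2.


aₙ = a₁ + (n-1)d
= 5 + (14-1)×2
= 5 + 26
= 31

a_14 = 31


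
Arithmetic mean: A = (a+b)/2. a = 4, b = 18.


AM = (4 + 18)/2 = 22/2 = 11

AM = 11


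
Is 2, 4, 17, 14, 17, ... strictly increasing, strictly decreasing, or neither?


Differences: 2, 13, -3, 3
Difference at position 1 is +2 (> 0) but position 3 is -3 (< 0) — sequence both rises and falls
→ NOT monotonic

Not monotonic


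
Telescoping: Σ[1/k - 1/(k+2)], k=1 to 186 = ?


Telescoping with gap 2: two head and two tail terms survive.
= (1 + 1/2) - (1/187 + 1/188)
= 3/2 - 1/187 - 1/188 = 52359/35156

Sum = 52359/35156


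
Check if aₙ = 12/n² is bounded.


a₁ = 12, a₂ = 12/4, a₃ = 12/9, ...
0 < aₙ ≤ 12 for all n ≥ 1
The sequence IS bounded

Bounded (0 < aₙ ≤ 12)


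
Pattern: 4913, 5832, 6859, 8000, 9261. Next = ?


Pattern: perfect cubes: n³
Terms: 4913, 5832, 6859, 8000, 9261
Next term = 10648

Next term = 10648


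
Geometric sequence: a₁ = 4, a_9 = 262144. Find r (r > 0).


r^(n-1) = aₙ/a₁
r^8 = 262144/4 = 65536
r = 65536^(1/8)
= ±4; taking r > 0 gives r = 4

r = 4


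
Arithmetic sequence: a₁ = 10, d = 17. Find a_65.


aₙ = a₁ + (n-1)d
= 10 + (65-1)×17
= 10 + 1088
= 1098

a_65 = 1098


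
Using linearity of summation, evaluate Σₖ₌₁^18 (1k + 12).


Σ(1k+12) = 1·Σk + 12·n
= 1·171 + 12·18
= 171 + 216 = 387

Σ = 387


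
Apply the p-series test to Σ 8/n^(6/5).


p-series test: Σ c/n^p converges if p > 1, diverges if p ≤ 1 (constant c > 0 doesn't affect convergence).
p = 6/5
6/5 > 1 → CONVERGES

Converges (p = 6/5 > 1)


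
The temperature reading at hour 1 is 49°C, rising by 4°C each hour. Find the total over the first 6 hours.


aₙ = 49 + (6-1)×4 = 69
Sₙ = n(a₁+aₙ)/2 = 6×(49+69)/2
= 6×118/2 = 354

S_6 = 354


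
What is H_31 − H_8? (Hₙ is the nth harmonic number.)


Σₖ₌9^31 1/k = 1/9 + 1/10 + 1/11 + ... + 1/31
= 94540143454447/72201776446800
≈ 1.3094

Sum = 94540143454447/72201776446800 ≈ 1.3094


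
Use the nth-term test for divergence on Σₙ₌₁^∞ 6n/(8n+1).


lim(n→∞) 6n/(8n+1) = 6/8 = 3/4  (divide numerator and denominator by n)
lim aₙ = 3/4 ≠ 0 → series DIVERGES

Diverges (lim aₙ = 3/4 ≠ 0)


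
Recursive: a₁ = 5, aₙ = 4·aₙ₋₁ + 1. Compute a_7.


Computing step by step:
a_1 = 5
a_2 = 21
a_3 = 85
a_4 = 341
a_5 = 1365
a_6 = 5461
a_7 = 21845


a_7 = 21845


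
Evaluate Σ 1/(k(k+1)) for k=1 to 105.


1/(k(k+1)) = 1/k - 1/(k+1) (partial fractions)
Telescoping: Σ = 1 - 1/106 = 105/106

Sum = 105/106


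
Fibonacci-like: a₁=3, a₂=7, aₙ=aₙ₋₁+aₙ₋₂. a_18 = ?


Computing iteratively: 3, 7, 10, 17, 27, 44, 71, 115, 186, 301, 487, 788, ...
a_18 = 14140

a_18 = 14140


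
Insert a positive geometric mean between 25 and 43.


GM = √(25×43) = √1075 = 32.7872

GM = 32.7872


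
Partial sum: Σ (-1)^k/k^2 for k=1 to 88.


S = -1 + 1/4 - 1/9 + 1/16 - 1/25 + 1/36 - 1/49 + 1/64 ± ...
= -0.8224
(Full series converges to -π²/12 ≈ -0.8225)

S_88 = -0.8224


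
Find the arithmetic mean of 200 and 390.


AM = (200 + 390)/2 = 590/2 = 295

AM = 295


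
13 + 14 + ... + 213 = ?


Σₖ₌13^213 k = Σₖ₌₁^213 k − Σₖ₌₁^12 k
= 213·214/2 − 12·13/2
= 22791 − 78 = 22713

Σk = 22713


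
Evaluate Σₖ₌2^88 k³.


Σₖ₌2^88 k³ = [88·89/2]² − [1·2/2]²
= 15335056 − 1 = 15335055

Σk³ = 15335055


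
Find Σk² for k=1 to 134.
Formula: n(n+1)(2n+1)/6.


n = 134
n(n+1)(2n+1)/6 = 134×135×269/6
= 4866210/6 = 811035

Σk² = 811035


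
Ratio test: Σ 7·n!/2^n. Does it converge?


aₙ = 7·n!/2^n
a_{n+1}/aₙ = (n+1)!/2^(n+1) × 2^n/n!  (constant 7 cancels)
= (n+1)/2
L = lim(n→∞) (n+1)/2 = ∞
L > 1 → series DIVERGES

Diverges (ratio test: L = ∞ > 1)


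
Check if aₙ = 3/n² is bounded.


a₁ = 3, a₂ = 3/4, a₃ = 3/9, ...
0 < aₙ ≤ 3 for all n ≥ 1
The sequence IS bounded

Bounded (0 < aₙ ≤ 3)


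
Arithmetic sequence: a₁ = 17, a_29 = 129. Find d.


d = (aₙ - a₁)/(n-1)
= (129 - 17)/(29-1)
= 112/28 = 4

d = 4


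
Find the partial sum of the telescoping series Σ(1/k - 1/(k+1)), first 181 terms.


Telescoping: adjacent terms cancel.
= 1/1 - 1/182
= 1 - 1/182 = 181/182

Sum = 181/182


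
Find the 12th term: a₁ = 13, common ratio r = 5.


aₙ = a₁·r^(n-1)
= 13×5^11
= 13×48828125
= 634765625

a_12 = 634765625


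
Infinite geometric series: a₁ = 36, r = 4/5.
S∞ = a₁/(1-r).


S∞ = a₁/(1-r) = 36/(1 - 4/5)
= 36/(1/5)
= 180

S∞ = 180


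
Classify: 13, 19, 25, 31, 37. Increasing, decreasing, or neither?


Differences: 6, 6, 6, 6
All differences > 0 → strictly INCREASING

Monotonically increasing


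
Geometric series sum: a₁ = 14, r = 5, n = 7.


Sₙ = 14×(5^7 - 1)/(5 - 1)
= 14×(78125 - 1)/4
= 14×78124/4
= 273434

S_7 = 273434


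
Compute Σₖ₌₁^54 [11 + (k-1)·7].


aₙ = 11 + (54-1)×7 = 382
Sₙ = n(a₁+aₙ)/2 = 54×(11+382)/2
= 54×393/2 = 10611

S_54 = 10611


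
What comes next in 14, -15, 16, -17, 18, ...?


Pattern: alternating sign, magnitude arithmetic (d=1)
Terms: 14, -15, 16, -17, 18
Next term = -19

Next term = -19


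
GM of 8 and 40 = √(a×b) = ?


GM = √(8×40) = √320 = 17.8885

GM = 17.8885


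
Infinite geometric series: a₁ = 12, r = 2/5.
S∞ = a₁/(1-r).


S∞ = a₁/(1-r) = 12/(1 - 2/5)
= 12/(3/5)
= 20

S∞ = 20


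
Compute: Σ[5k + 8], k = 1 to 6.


Σ(5k+8) = 5·Σk + 8·n
= 5·21 + 8·6
= 105 + 48 = 153

Σ = 153


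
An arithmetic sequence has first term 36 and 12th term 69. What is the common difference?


d = (aₙ - a₁)/(n-1)
= (69 - 36)/(12-1)
= 33/11 = 3

d = 3


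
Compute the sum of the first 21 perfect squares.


n = 21
n(n+1)(2n+1)/6 = 21×22×43/6
= 19866/6 = 3311

Σk² = 3311


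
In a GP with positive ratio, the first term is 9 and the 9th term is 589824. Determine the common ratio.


r^(n-1) = aₙ/a₁
r^8 = 589824/9 = 65536
r = 65536^(1/8)
= ±4; taking r > 0 gives r = 4

r = 4


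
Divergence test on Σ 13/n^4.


lim(n→∞) 13/n^4 = 0
lim aₙ = 0 → nth-term test is INCONCLUSIVE
(Need other tests; this is actually a convergent p-series with p=4 > 1)

Inconclusive (lim aₙ = 0; need another test)


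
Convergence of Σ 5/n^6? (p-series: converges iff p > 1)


p-series test: Σ c/n^p converges if p > 1, diverges if p ≤ 1 (constant c > 0 doesn't affect convergence).
p = 6
6 > 1 → CONVERGES

Converges (p = 6 > 1)


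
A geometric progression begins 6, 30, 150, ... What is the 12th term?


aₙ = a₁·r^(n-1)
= 6×5^11
= 6×48828125
= 292968750

a_12 = 292968750


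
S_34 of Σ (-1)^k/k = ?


S = -1 + 1/2 - 1/3 + 1/4 - 1/5 + 1/6 - 1/7 + 1/8 ± ...
= -0.6787
(Full series converges to -ln(2) ≈ -0.6931)

S_34 = -0.6787


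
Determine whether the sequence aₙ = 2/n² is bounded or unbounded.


a₁ = 2, a₂ = 2/4, a₃ = 2/9, ...
0 < aₙ ≤ 2 for all n ≥ 1
The sequence IS bounded

Bounded (0 < aₙ ≤ 2)


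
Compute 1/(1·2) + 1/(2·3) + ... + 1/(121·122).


1/(k(k+1)) = 1/k - 1/(k+1) (partial fractions)
Telescoping: Σ = 1 - 1/122 = 121/122

Sum = 121/122


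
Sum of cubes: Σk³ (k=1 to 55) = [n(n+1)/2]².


n(n+1)/2 = 55×56/2 = 1540
Σk³ = 1540² = 2371600

Σk³ = 2371600


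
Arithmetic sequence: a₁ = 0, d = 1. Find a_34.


aₙ = a₁ + (n-1)d
= 0 + (34-1)×1
= 0 + 33
= 33

a_34 = 33


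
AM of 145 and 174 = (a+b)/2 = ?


AM = (145 + 174)/2 = 319/2 = 159.5

AM = 159.5


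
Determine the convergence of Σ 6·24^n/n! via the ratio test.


aₙ = 6·24^n/n!
a_{n+1}/aₙ = 24^(n+1)/(n+1)! × n!/24^n  (constant 6 cancels)
= 24/(n+1)
L = lim(n→∞) 24/(n+1) = 0
L < 1 → series CONVERGES

Converges (ratio test: L = 0 < 1)


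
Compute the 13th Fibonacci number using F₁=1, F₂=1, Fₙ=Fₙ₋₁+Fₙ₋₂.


Fibonacci sequence: 1, 1, 2, 3, 5, 8, 13, 21, 34, 55, 89, ...
F(13) = 233

F(13) = 233


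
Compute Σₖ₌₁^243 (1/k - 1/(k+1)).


Telescoping: adjacent terms cancel.
= 1/1 - 1/244
= 1 - 1/244 = 243/244

Sum = 243/244


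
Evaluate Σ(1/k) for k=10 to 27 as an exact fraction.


Σₖ₌10^27 1/k = 1/10 + 1/11 + 1/12 + ... + 1/27
= 85332099113/80313433200
≈ 1.0625

Sum = 85332099113/80313433200 ≈ 1.0625


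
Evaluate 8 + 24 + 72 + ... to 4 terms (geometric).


Sₙ = 8×(3^4 - 1)/(3 - 1)
= 8×(81 - 1)/2
= 8×80/2
= 320

S_4 = 320


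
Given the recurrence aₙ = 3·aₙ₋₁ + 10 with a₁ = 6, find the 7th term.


Computing step by step:
a_1 = 6
a_2 = 28
a_3 = 94
a_4 = 292
a_5 = 886
a_6 = 2668
a_7 = 8014


a_7 = 8014


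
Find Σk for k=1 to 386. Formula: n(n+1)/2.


n(n+1)/2 = 386×387/2 = 149382/2 = 74691

Σk = 74691


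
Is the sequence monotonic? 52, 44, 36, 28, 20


Differences: -8, -8, -8, -8
All differences < 0 → strictly DECREASING

Monotonically decreasing


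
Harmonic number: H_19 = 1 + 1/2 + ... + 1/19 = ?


H_19 = 1/1 + 1/2 + 1/3 + ... + 1/19
= 275295799/77597520
≈ 3.5477

H_19 = 275295799/77597520 ≈ 3.5477


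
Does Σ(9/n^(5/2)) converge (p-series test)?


p-series test: Σ c/n^p converges if p > 1, diverges if p ≤ 1 (constant c > 0 doesn't affect convergence).
p = 5/2
5/2 > 1 → CONVERGES

Converges (p = 5/2 > 1)


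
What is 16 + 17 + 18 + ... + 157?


Σₖ₌16^157 k = Σₖ₌₁^157 k − Σₖ₌₁^15 k
= 157·158/2 − 15·16/2
= 12403 − 120 = 12283

Σk = 12283


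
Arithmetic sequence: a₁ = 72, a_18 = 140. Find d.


d = (aₙ - a₁)/(n-1)
= (140 - 72)/(18-1)
= 68/17 = 4

d = 4


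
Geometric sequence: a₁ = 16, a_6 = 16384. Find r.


r^(n-1) = aₙ/a₁
r^5 = 16384/16 = 1024
r = 1024^(1/5)
= 4

r = 4


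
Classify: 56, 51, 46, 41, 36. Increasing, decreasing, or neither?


Differences: -5, -5, -5, -5
All differences < 0 → strictly DECREASING

Monotonically decreasing


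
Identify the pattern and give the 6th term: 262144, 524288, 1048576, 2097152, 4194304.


Pattern: powers of 2: 2ⁿ
Terms: 262144, 524288, 1048576, 2097152, 4194304
Next term = 8388608

Next term = 8388608


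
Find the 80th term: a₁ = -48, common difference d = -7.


aₙ = a₁ + (n-1)d
= -48 + (80-1)×-7
= -48 - 553
= -601

a_80 = -601


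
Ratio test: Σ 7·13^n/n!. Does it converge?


aₙ = 7·13^n/n!
a_{n+1}/aₙ = 13^(n+1)/(n+1)! × n!/13^n  (constant 7 cancels)
= 13/(n+1)
L = lim(n→∞) 13/(n+1) = 0
L < 1 → series CONVERGES

Converges (ratio test: L = 0 < 1)


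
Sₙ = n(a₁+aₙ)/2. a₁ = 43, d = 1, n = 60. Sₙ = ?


aₙ = 43 + (60-1)×1 = 102
Sₙ = n(a₁+aₙ)/2 = 60×(43+102)/2
= 60×145/2 = 4350

S_60 = 4350


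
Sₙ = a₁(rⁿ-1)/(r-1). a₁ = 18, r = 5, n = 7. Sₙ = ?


Sₙ = 18×(5^7 - 1)/(5 - 1)
= 18×(78125 - 1)/4
= 18×78124/4
= 351558

S_7 = 351558


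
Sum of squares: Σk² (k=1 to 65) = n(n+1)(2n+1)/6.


n = 65
n(n+1)(2n+1)/6 = 65×66×131/6
= 561990/6 = 93665

Σk² = 93665


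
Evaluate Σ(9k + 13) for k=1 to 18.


Σ(9k+13) = 9·Σk + 13·n
= 9·171 + 13·18
= 1539 + 234 = 1773

Σ = 1773


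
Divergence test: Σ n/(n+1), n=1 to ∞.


lim(n→∞) n/(n+1) = 1/1 = 1  (divide numerator and denominator by n)
lim aₙ = 1 ≠ 0 → series DIVERGES

Diverges (lim aₙ = 1 ≠ 0)


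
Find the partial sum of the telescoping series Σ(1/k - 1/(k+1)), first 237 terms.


Telescoping: adjacent terms cancel.
= 1/1 - 1/238
= 1 - 1/238 = 237/238

Sum = 237/238


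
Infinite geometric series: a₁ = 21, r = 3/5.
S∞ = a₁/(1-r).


S∞ = a₁/(1-r) = 21/(1 - 3/5)
= 21/(2/5)
= 105/2

S∞ = 105/2


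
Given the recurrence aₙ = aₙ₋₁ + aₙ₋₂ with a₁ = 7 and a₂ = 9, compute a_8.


Computing iteratively: 7, 9, 16, 25, 41, 66, 107, 173
a_8 = 173

a_8 = 173


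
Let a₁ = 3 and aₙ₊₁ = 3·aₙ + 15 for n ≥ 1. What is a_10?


Computing step by step:
a_1 = 3
a_2 = 24
a_3 = 87
a_4 = 276
a_5 = 843
a_6 = 2544
a_7 = 7647
a_8 = 22956
a_9 = 68883
a_10 = 206664


a_10 = 206664


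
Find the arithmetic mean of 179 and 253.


AM = (179 + 253)/2 = 432/2 = 216

AM = 216


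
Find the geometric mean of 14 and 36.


GM = √(14×36) = √504 = 22.4499

GM = 22.4499


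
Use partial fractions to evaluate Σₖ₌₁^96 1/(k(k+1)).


1/(k(k+1)) = 1/k - 1/(k+1) (partial fractions)
Telescoping: Σ = 1 - 1/97 = 96/97

Sum = 96/97


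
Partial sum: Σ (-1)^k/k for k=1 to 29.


S = -1 + 1/2 - 1/3 + 1/4 - 1/5 + 1/6 - 1/7 + 1/8 ± ...
= -0.7101
(Full series converges to -ln(2) ≈ -0.6931)

S_29 = -0.7101


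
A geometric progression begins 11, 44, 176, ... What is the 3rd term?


aₙ = a₁·r^(n-1)
= 11×4^2
= 11×16
= 176

a_3 = 176


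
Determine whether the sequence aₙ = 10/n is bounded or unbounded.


a₁ = 10, a₂ = 10/2, a₃ = 10/3, ...
0 < aₙ ≤ 10 for all n ≥ 1
Lower bound: 0, Upper bound: 10
The sequence IS bounded

Bounded (0 < aₙ ≤ 10)


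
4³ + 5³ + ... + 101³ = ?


Σₖ₌4^101 k³ = [101·102/2]² − [3·4/2]²
= 26532801 − 36 = 26532765

Σk³ = 26532765


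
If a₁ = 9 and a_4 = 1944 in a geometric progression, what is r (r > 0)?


r^(n-1) = aₙ/a₁
r^3 = 1944/9 = 216
r = 216^(1/3)
= 6

r = 6


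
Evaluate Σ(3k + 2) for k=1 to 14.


Σ(3k+2) = 3·Σk + 2·n
= 3·105 + 2·14
= 315 + 28 = 343

Σ = 343


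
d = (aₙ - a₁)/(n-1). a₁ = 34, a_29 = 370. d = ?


d = (aₙ - a₁)/(n-1)
= (370 - 34)/(29-1)
= 336/28 = 12

d = 12


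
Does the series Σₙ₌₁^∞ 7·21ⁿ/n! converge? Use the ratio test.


aₙ = 7·21^n/n!
a_{n+1}/aₙ = 21^(n+1)/(n+1)! × n!/21^n  (constant 7 cancels)
= 21/(n+1)
L = lim(n→∞) 21/(n+1) = 0
L < 1 → series CONVERGES

Converges (ratio test: L = 0 < 1)


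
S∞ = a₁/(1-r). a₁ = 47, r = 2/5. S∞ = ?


S∞ = a₁/(1-r) = 47/(1 - 2/5)
= 47/(3/5)
= 235/3

S∞ = 235/3


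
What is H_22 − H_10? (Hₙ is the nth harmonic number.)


Σₖ₌11^22 1/k = 1/11 + 1/12 + 1/13 + ... + 1/22
= 177351847/232792560
≈ 0.7618

Sum = 177351847/232792560 ≈ 0.7618


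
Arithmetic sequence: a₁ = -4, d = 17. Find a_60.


aₙ = a₁ + (n-1)d
= -4 + (60-1)×17
= -4 + 1003
= 999

a_60 = 999


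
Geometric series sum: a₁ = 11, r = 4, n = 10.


Sₙ = 11×(4^10 - 1)/(4 - 1)
= 11×(1048576 - 1)/3
= 11×1048575/3
= 3844775

S_10 = 3844775


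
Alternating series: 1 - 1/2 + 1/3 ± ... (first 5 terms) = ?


S = 1 - 1/2 + 1/3 - 1/4 + 1/5
= 0.7833
(Full series converges to +ln(2) ≈ +0.6931)

S_5 = 0.7833


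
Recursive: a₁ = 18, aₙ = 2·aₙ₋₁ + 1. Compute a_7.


Computing step by step:
a_1 = 18
a_2 = 37
a_3 = 75
a_4 = 151
a_5 = 303
a_6 = 607
a_7 = 1215


a_7 = 1215


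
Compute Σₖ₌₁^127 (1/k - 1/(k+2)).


Telescoping with gap 2: two head and two tail terms survive.
= (1 + 1/2) - (1/128 + 1/129)
= 3/2 - 1/128 - 1/129 = 24511/16512

Sum = 24511/16512


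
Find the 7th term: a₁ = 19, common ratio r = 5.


aₙ = a₁·r^(n-1)
= 19×5^6
= 19×15625
= 296875

a_7 = 296875


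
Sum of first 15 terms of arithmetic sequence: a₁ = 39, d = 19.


aₙ = 39 + (15-1)×19 = 305
Sₙ = n(a₁+aₙ)/2 = 15×(39+305)/2
= 15×344/2 = 2580

S_15 = 2580


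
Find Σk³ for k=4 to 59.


Σₖ₌4^59 k³ = [59·60/2]² − [3·4/2]²
= 3132900 − 36 = 3132864

Σk³ = 3132864


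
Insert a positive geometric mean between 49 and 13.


GM = √(49×13) = √637 = 25.2389

GM = 25.2389


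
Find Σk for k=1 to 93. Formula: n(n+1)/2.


n(n+1)/2 = 93×94/2 = 8742/2 = 4371

Σk = 4371


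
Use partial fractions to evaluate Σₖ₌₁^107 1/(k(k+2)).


1/(k(k+2)) = (1/2)·(1/k - 1/(k+2)) (partial fractions)
Telescoping: Σ = (1/2)·(1 + 1/2 - 1/108 - 1/109) = 17441/23544

Sum = 17441/23544


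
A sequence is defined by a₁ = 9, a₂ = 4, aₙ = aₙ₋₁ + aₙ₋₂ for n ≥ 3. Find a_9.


Computing iteratively: 9, 4, 13, 17, 30, 47, 77, 124, 201
a_9 = 201

a_9 = 201


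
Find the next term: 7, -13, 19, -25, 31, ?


Pattern: alternating sign, magnitude arithmetic (d=6)
Terms: 7, -13, 19, -25, 31
Next term = -37

Next term = -37


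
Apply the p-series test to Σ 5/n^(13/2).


p-series test: Σ c/n^p converges if p > 1, diverges if p ≤ 1 (constant c > 0 doesn't affect convergence).
p = 13/2
13/2 > 1 → CONVERGES

Converges (p = 13/2 > 1)


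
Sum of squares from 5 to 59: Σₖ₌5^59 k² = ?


Σₖ₌5^59 k² = Σₖ₌₁^59 k² − Σₖ₌₁^4 k²
= 59·60·119/6 − 4·5·9/6
= 70210 − 30 = 70180

Σk² = 70180


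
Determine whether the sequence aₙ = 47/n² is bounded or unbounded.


a₁ = 47, a₂ = 47/4, a₃ = 47/9, ...
0 < aₙ ≤ 47 for all n ≥ 1
The sequence IS bounded

Bounded (0 < aₙ ≤ 47)


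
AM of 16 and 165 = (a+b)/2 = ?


AM = (16 + 165)/2 = 181/2 = 90.5

AM = 90.5


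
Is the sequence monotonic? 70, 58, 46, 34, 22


Differences: -12, -12, -12, -12
All differences < 0 → strictly DECREASING

Monotonically decreasing


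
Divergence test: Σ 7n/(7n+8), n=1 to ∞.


lim(n→∞) 7n/(7n+8) = 7/7 = 1  (divide numerator and denominator by n)
lim aₙ = 1 ≠ 0 → series DIVERGES

Diverges (lim aₙ = 1 ≠ 0)


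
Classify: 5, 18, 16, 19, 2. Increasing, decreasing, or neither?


Differences: 13, -2, 3, -17
Difference at position 1 is +13 (> 0) but position 2 is -2 (< 0) — sequence both rises and falls
→ NOT monotonic

Not monotonic


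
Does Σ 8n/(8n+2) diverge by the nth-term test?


lim(n→∞) 8n/(8n+2) = 8/8 = 1  (divide numerator and denominator by n)
lim aₙ = 1 ≠ 0 → series DIVERGES

Diverges (lim aₙ = 1 ≠ 0)


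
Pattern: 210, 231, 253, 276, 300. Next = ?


Pattern: triangular numbers: n(n+1)/2
Terms: 210, 231, 253, 276, 300
Next term = 325

Next term = 325


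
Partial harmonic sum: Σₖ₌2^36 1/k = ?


Σₖ₌2^36 1/k = 1/2 + 1/3 + 1/4 + ... + 1/36
= 41674329717109/13127595717600
≈ 3.1746

Sum = 41674329717109/13127595717600 ≈ 3.1746


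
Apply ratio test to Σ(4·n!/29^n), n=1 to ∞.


aₙ = 4·n!/29^n
a_{n+1}/aₙ = (n+1)!/29^(n+1) × 29^n/n!  (constant 4 cancels)
= (n+1)/29
L = lim(n→∞) (n+1)/29 = ∞
L > 1 → series DIVERGES

Diverges (ratio test: L = ∞ > 1)


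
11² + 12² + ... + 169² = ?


Σₖ₌11^169 k² = Σₖ₌₁^169 k² − Σₖ₌₁^10 k²
= 169·170·339/6 − 10·11·21/6
= 1623245 − 385 = 1622860

Σk² = 1622860


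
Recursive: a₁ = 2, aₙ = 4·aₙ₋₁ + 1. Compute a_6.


Computing step by step:
a_1 = 2
a_2 = 9
a_3 = 37
a_4 = 149
a_5 = 597
a_6 = 2389


a_6 = 2389


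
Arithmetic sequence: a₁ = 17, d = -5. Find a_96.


aₙ = a₁ + (n-1)d
= 17 + (96-1)×-5
= 17 - 475
= -458

a_96 = -458


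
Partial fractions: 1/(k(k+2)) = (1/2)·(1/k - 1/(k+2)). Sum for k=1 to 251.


1/(k(k+2)) = (1/2)·(1/k - 1/(k+2)) (partial fractions)
Telescoping: Σ = (1/2)·(1 + 1/2 - 1/252 - 1/253) = 95129/127512

Sum = 95129/127512


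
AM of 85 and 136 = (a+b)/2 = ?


AM = (85 + 136)/2 = 221/2 = 110.5

AM = 110.5


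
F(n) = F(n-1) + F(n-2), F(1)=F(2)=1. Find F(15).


Fibonacci sequence: 1, 1, 2, 3, 5, 8, 13, 21, 34, 55, 89, ...
F(15) = 610

F(15) = 610


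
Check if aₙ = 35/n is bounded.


a₁ = 35, a₂ = 35/2, a₃ = 35/3, ...
0 < aₙ ≤ 35 for all n ≥ 1
Lower bound: 0, Upper bound: 35
The sequence IS bounded

Bounded (0 < aₙ ≤ 35)


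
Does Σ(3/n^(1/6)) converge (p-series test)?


p-series test: Σ c/n^p converges if p > 1, diverges if p ≤ 1 (constant c > 0 doesn't affect convergence).
p = 1/6
1/6 ≤ 1 → DIVERGES

Diverges (p = 1/6 ≤ 1)


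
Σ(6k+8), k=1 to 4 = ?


Σ(6k+8) = 6·Σk + 8·n
= 6·10 + 8·4
= 60 + 32 = 92

Σ = 92


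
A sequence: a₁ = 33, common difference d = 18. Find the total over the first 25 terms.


aₙ = 33 + (25-1)×18 = 465
Sₙ = n(a₁+aₙ)/2 = 25×(33+465)/2
= 25×498/2 = 6225

S_25 = 6225


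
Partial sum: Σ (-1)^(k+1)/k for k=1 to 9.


S = 1 - 1/2 + 1/3 - 1/4 + 1/5 - 1/6 + 1/7 - 1/8 ± ...
= 0.7456
(Full series converges to +ln(2) ≈ +0.6931)

S_9 = 0.7456


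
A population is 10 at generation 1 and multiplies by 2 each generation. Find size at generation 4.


aₙ = a₁·r^(n-1)
= 10×2^3
= 10×8
= 80

a_4 = 80


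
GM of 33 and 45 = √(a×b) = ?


GM = √(33×45) = √1485 = 38.5357

GM = 38.5357


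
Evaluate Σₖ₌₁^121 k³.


n(n+1)/2 = 121×122/2 = 7381
Σk³ = 7381² = 54479161

Σk³ = 54479161


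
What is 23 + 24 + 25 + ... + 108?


Σₖ₌23^108 k = Σₖ₌₁^108 k − Σₖ₌₁^22 k
= 108·109/2 − 22·23/2
= 5886 − 253 = 5633

Σk = 5633


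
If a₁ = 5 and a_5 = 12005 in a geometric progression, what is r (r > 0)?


r^(n-1) = aₙ/a₁
r^4 = 12005/5 = 2401
r = 2401^(1/4)
= ±7; taking r > 0 gives r = 7

r = 7


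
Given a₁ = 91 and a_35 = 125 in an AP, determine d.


d = (aₙ - a₁)/(n-1)
= (125 - 91)/(35-1)
= 34/34 = 1

d = 1


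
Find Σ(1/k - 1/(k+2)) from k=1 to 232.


Telescoping with gap 2: two head and two tail terms survive.
= (1 + 1/2) - (1/233 + 1/234)
= 3/2 - 1/233 - 1/234 = 40658/27261

Sum = 40658/27261


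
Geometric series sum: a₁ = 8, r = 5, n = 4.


Sₙ = 8×(5^4 - 1)/(5 - 1)
= 8×(625 - 1)/4
= 8×624/4
= 1248

S_4 = 1248


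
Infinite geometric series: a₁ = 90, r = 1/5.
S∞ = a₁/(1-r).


S∞ = a₁/(1-r) = 90/(1 - 1/5)
= 90/(4/5)
= 225/2

S∞ = 225/2


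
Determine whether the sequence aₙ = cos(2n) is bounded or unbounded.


For all n, -1 ≤ cos(2n) ≤ 1, so -1 ≤ cos(2n) ≤ 1
Lower bound: -1, Upper bound: 1
The sequence IS bounded

Bounded (-1 ≤ aₙ ≤ 1)


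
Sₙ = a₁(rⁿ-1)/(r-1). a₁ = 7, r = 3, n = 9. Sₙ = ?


Sₙ = 7×(3^9 - 1)/(3 - 1)
= 7×(19683 - 1)/2
= 7×19682/2
= 68887

S_9 = 68887


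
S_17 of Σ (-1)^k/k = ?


S = -1 + 1/2 - 1/3 + 1/4 - 1/5 + 1/6 - 1/7 + 1/8 ± ...
= -0.7217
(Full series converges to -ln(2) ≈ -0.6931)

S_17 = -0.7217


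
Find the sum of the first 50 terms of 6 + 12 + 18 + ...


aₙ = 6 + (50-1)×6 = 300
Sₙ = n(a₁+aₙ)/2 = 50×(6+300)/2
= 50×306/2 = 7650

S_50 = 7650


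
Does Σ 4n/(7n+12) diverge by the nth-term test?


lim(n→∞) 4n/(7n+12) = 4/7 = 4/7  (divide numerator and denominator by n)
lim aₙ = 4/7 ≠ 0 → series DIVERGES

Diverges (lim aₙ = 4/7 ≠ 0)


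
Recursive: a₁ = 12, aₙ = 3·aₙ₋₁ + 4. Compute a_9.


Computing step by step:
a_1 = 12
a_2 = 40
a_3 = 124
a_4 = 376
a_5 = 1132
a_6 = 3400
a_7 = 10204
a_8 = 30616
a_9 = 91852


a_9 = 91852


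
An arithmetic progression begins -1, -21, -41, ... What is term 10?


aₙ = a₁ + (n-1)d
= -1 + (10-1)×-20
= -1 - 180
= -181

a_10 = -181


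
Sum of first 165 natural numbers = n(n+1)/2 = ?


n(n+1)/2 = 165×166/2 = 27390/2 = 13695

Σk = 13695


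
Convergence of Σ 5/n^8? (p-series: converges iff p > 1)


p-series test: Σ c/n^p converges if p > 1, diverges if p ≤ 1 (constant c > 0 doesn't affect convergence).
p = 8
8 > 1 → CONVERGES

Converges (p = 8 > 1)


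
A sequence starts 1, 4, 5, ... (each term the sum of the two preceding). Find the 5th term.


Computing iteratively: 1, 4, 5, 9, 14
a_5 = 14

a_5 = 14


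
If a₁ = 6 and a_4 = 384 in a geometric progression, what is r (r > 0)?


r^(n-1) = aₙ/a₁
r^3 = 384/6 = 64
r = 64^(1/3)
= 4

r = 4


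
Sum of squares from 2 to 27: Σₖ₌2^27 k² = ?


Σₖ₌2^27 k² = Σₖ₌₁^27 k² − Σₖ₌₁^1 k²
= 27·28·55/6 − 1·2·3/6
= 6930 − 1 = 6929

Σk² = 6929


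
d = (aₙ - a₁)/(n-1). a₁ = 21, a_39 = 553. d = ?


d = (aₙ - a₁)/(n-1)
= (553 - 21)/(39-1)
= 532/38 = 14

d = 14


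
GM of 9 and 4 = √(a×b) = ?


GM = √(9×4) = √36 = 6

GM = 6


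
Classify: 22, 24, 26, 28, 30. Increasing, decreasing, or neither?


Differences: 2, 2, 2, 2
All differences > 0 → strictly INCREASING

Monotonically increasing


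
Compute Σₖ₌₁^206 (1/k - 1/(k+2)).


Telescoping with gap 2: two head and two tail terms survive.
= (1 + 1/2) - (1/207 + 1/208)
= 3/2 - 1/207 - 1/208 = 64169/43056

Sum = 64169/43056


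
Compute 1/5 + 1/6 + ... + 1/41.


Σₖ₌5^41 1/k = 1/5 + 1/6 + 1/7 + ... + 1/41
= 44202362371332533/19914562703599200
≈ 2.2196

Sum = 44202362371332533/19914562703599200 ≈ 2.2196


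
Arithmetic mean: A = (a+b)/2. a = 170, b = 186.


AM = (170 + 186)/2 = 356/2 = 178

AM = 178


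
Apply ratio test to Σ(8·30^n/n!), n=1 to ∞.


aₙ = 8·30^n/n!
a_{n+1}/aₙ = 30^(n+1)/(n+1)! × n!/30^n  (constant 8 cancels)
= 30/(n+1)
L = lim(n→∞) 30/(n+1) = 0
L < 1 → series CONVERGES

Converges (ratio test: L = 0 < 1)


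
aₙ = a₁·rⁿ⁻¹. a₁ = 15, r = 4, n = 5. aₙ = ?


aₙ = a₁·r^(n-1)
= 15×4^4
= 15×256
= 3840

a_5 = 3840


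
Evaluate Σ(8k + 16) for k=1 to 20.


Σ(8k+16) = 8·Σk + 16·n
= 8·210 + 16·20
= 1680 + 320 = 2000

Σ = 2000


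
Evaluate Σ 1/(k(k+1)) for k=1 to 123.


1/(k(k+1)) = 1/k - 1/(k+1) (partial fractions)
Telescoping: Σ = 1 - 1/124 = 123/124

Sum = 123/124


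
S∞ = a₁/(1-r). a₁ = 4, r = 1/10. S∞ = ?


S∞ = a₁/(1-r) = 4/(1 - 1/10)
= 4/(9/10)
= 40/9

S∞ = 40/9


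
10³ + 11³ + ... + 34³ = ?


Σₖ₌10^34 k³ = [34·35/2]² − [9·10/2]²
= 354025 − 2025 = 352000

Σk³ = 352000


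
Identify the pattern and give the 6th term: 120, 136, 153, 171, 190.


Pattern: triangular numbers: n(n+1)/2
Terms: 120, 136, 153, 171, 190
Next term = 210

Next term = 210


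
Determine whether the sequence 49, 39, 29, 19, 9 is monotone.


Differences: -10, -10, -10, -10
All differences < 0 → strictly DECREASING

Monotonically decreasing


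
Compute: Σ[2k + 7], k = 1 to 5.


Σ(2k+7) = 2·Σk + 7·n
= 2·15 + 7·5
= 30 + 35 = 65

Σ = 65


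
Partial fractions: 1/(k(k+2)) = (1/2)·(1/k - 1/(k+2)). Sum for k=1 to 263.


1/(k(k+2)) = (1/2)·(1/k - 1/(k+2)) (partial fractions)
Telescoping: Σ = (1/2)·(1 + 1/2 - 1/264 - 1/265) = 104411/139920

Sum = 104411/139920


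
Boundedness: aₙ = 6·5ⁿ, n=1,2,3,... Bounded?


aₙ = 6·5ⁿ → as n→∞, aₙ→∞ (since base 5 > 1)
No finite upper bound exists
The sequence is UNBOUNDED

Unbounded (aₙ → ∞ as n → ∞)


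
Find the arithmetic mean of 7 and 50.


AM = (7 + 50)/2 = 57/2 = 28.5

AM = 28.5


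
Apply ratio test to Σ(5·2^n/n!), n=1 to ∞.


aₙ = 5·2^n/n!
a_{n+1}/aₙ = 2^(n+1)/(n+1)! × n!/2^n  (constant 5 cancels)
= 2/(n+1)
L = lim(n→∞) 2/(n+1) = 0
L < 1 → series CONVERGES

Converges (ratio test: L = 0 < 1)


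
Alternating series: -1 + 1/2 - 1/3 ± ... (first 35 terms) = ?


S = -1 + 1/2 - 1/3 + 1/4 - 1/5 + 1/6 - 1/7 + 1/8 ± ...
= -0.7072
(Full series converges to -ln(2) ≈ -0.6931)

S_35 = -0.7072


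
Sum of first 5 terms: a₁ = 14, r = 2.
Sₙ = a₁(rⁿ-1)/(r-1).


Sₙ = 14×(2^5 - 1)/(2 - 1)
= 14×(32 - 1)/1
= 14×31/1
= 434

S_5 = 434


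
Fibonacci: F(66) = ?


Fibonacci sequence: 1, 1, 2, 3, 5, 8, 13, 21, 34, 55, 89, ...
F(66) = 27777890035288

F(66) = 27777890035288


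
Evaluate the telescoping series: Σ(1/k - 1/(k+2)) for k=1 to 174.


Telescoping with gap 2: two head and two tail terms survive.
= (1 + 1/2) - (1/175 + 1/176)
= 3/2 - 1/175 - 1/176 = 45849/30800

Sum = 45849/30800


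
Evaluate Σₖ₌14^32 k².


Σₖ₌14^32 k² = Σₖ₌₁^32 k² − Σₖ₌₁^13 k²
= 32·33·65/6 − 13·14·27/6
= 11440 − 819 = 10621

Σk² = 10621


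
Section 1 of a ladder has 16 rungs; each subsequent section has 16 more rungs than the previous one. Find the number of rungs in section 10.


aₙ = a₁ + (n-1)d
= 16 + (10-1)×16
= 16 + 144
= 160

a_10 = 160


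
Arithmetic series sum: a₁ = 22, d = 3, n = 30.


aₙ = 22 + (30-1)×3 = 109
Sₙ = n(a₁+aₙ)/2 = 30×(22+109)/2
= 30×131/2 = 1965

S_30 = 1965


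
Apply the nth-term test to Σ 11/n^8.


lim(n→∞) 11/n^8 = 0
lim aₙ = 0 → nth-term test is INCONCLUSIVE
(Need other tests; this is actually a convergent p-series with p=8 > 1)

Inconclusive (lim aₙ = 0; need another test)


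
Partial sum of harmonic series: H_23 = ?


H_23 = 1/1 + 1/2 + 1/3 + ... + 1/23
= 444316699/118982864
≈ 3.7343

H_23 = 444316699/118982864 ≈ 3.7343


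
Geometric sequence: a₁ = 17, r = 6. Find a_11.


aₙ = a₁·r^(n-1)
= 17×6^10
= 17×60466176
= 1027924992

a_11 = 1027924992


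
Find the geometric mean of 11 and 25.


GM = √(11×25) = √275 = 16.5831

GM = 16.5831


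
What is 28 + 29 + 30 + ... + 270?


Σₖ₌28^270 k = Σₖ₌₁^270 k − Σₖ₌₁^27 k
= 270·271/2 − 27·28/2
= 36585 − 378 = 36207

Σk = 36207


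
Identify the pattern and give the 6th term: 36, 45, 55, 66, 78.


Pattern: triangular numbers: n(n+1)/2
Terms: 36, 45, 55, 66, 78
Next term = 91

Next term = 91


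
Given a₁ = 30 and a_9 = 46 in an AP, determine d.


d = (aₙ - a₁)/(n-1)
= (46 - 30)/(9-1)
= 16/8 = 2

d = 2


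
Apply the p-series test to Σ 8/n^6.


p-series test: Σ c/n^p converges if p > 1, diverges if p ≤ 1 (constant c > 0 doesn't affect convergence).
p = 6
6 > 1 → CONVERGES

Converges (p = 6 > 1)


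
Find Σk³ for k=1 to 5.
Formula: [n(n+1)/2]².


n(n+1)/2 = 5×6/2 = 15
Σk³ = 15² = 225

Σk³ = 225


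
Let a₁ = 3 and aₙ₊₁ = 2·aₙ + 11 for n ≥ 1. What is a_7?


Computing step by step:
a_1 = 3
a_2 = 17
a_3 = 45
a_4 = 101
a_5 = 213
a_6 = 437
a_7 = 885


a_7 = 885


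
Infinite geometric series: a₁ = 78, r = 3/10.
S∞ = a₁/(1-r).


S∞ = a₁/(1-r) = 78/(1 - 3/10)
= 78/(7/10)
= 780/7

S∞ = 780/7


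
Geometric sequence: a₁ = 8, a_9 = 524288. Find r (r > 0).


r^(n-1) = aₙ/a₁
r^8 = 524288/8 = 65536
r = 65536^(1/8)
= ±4; taking r > 0 gives r = 4

r = 4
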